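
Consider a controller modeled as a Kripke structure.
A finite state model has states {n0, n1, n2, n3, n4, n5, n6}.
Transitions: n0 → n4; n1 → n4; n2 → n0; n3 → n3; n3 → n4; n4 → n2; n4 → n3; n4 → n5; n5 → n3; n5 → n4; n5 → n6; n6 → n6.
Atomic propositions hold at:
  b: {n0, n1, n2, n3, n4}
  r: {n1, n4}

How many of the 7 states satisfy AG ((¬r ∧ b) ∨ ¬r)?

1

Sat(¬r) = {n0, n2, n3, n5, n6}
Sat(¬r ∧ b) = {n0, n2, n3}
Sat((¬r ∧ b) ∨ ¬r) = {n0, n2, n3, n5, n6}
AG ((¬r ∧ b) ∨ ¬r): greatest fixpoint, start Z0 = {n0, n2, n3, n5, n6}, keep only states in Sat with every successor in Z. Z1 = {n2, n6}; Z2 = {n6}; fixed.
Sat(AG ((¬r ∧ b) ∨ ¬r)) = {n6}
|Sat(AG ((¬r ∧ b) ∨ ¬r))| = |{n6}| = 1.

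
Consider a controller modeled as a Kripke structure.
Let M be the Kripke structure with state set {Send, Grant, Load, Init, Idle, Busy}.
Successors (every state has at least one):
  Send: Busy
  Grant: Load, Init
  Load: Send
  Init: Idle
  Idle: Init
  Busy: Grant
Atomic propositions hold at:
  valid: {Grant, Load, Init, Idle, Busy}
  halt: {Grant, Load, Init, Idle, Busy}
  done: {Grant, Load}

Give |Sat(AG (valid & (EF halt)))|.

2

EF halt: least fixpoint, start Z0 = {Grant, Load, Init, Idle, Busy}, add states with some successor in Z. Z1 = {Send, Grant, Load, Init, Idle, Busy}; fixed.
Sat(EF halt) = {Send, Grant, Load, Init, Idle, Busy}
Sat(valid & (EF halt)) = {Grant, Load, Init, Idle, Busy}
AG (valid & (EF halt)): greatest fixpoint, start Z0 = {Grant, Load, Init, Idle, Busy}, keep only states in Sat with every successor in Z. Z1 = {Grant, Init, Idle, Busy}; Z2 = {Init, Idle, Busy}; Z3 = {Init, Idle}; fixed.
Sat(AG (valid & (EF halt))) = {Init, Idle}
|Sat(AG (valid & (EF halt)))| = |{Init, Idle}| = 2.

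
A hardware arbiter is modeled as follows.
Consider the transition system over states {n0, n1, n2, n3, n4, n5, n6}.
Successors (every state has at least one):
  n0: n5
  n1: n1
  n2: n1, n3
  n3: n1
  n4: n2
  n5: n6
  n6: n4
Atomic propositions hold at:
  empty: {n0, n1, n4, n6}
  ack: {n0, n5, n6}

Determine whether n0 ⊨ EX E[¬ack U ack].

Sat(¬ack) = {n1, n2, n3, n4}
E[¬ack U ack]: least fixpoint, start Z0 = Sat(ack) = {n0, n5, n6}, add states in Sat(¬ack) with some successor in Z. Already a fixed point.
Sat(E[¬ack U ack]) = {n0, n5, n6}
Sat(EX E[¬ack U ack]) = {s : some successor in {n0, n5, n6}} = {n0, n5}
n0 ∈ Sat(EX E[¬ack U ack]) = {n0, n5}, so the formula holds at n0.

Yes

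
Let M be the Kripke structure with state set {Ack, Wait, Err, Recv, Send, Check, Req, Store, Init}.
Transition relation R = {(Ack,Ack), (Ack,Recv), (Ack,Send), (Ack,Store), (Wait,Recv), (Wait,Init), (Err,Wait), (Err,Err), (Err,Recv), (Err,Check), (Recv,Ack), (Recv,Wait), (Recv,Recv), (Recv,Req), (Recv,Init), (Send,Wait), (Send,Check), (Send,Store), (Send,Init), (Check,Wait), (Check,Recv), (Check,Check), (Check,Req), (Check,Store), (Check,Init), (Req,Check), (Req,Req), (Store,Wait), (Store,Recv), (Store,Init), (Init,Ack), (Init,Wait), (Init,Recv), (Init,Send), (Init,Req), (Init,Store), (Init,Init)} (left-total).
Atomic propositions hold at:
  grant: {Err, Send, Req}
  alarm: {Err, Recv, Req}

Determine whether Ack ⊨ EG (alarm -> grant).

Yes

Sat(alarm -> grant) = {Ack, Wait, Err, Send, Check, Req, Store, Init}
EG (alarm -> grant): greatest fixpoint, start Z0 = {Ack, Wait, Err, Send, Check, Req, Store, Init}, keep only states in Sat with some successor in Z. Already a fixed point.
Sat(EG (alarm -> grant)) = {Ack, Wait, Err, Send, Check, Req, Store, Init}
Ack ∈ Sat(EG (alarm -> grant)) = {Ack, Wait, Err, Send, Check, Req, Store, Init}, so the formula holds at Ack.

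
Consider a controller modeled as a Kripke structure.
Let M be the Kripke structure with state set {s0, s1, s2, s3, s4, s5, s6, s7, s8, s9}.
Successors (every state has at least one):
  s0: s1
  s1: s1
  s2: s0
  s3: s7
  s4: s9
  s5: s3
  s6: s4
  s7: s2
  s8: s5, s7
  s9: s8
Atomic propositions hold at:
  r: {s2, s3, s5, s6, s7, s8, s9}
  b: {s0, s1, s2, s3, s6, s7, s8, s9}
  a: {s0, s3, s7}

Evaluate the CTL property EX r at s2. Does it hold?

No

Sat(EX r) = {s : some successor in {s2, s3, s5, s6, s7, s8, s9}} = {s3, s4, s5, s7, s8, s9}
s2 ∉ Sat(EX r) = {s3, s4, s5, s7, s8, s9}, so the formula does not hold at s2.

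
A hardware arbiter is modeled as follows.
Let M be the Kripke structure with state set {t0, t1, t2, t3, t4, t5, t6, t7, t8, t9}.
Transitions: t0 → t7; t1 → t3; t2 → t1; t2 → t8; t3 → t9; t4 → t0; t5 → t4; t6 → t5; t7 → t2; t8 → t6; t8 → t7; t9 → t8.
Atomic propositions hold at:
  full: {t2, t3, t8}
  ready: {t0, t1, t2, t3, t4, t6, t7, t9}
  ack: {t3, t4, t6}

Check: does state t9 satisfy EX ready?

No

Sat(EX ready) = {s : some successor in {t0, t1, t2, t3, t4, t6, t7, t9}} = {t0, t1, t2, t3, t4, t5, t7, t8}
t9 ∉ Sat(EX ready) = {t0, t1, t2, t3, t4, t5, t7, t8}, so the formula does not hold at t9.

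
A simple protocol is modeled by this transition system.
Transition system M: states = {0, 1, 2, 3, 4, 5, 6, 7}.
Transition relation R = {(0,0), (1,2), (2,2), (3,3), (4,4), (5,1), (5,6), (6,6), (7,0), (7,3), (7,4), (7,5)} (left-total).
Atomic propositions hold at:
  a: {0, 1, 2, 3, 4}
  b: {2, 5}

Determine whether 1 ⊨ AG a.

Yes

AG a: greatest fixpoint, start Z0 = {0, 1, 2, 3, 4}, keep only states in Sat with every successor in Z. Already a fixed point.
Sat(AG a) = {0, 1, 2, 3, 4}
1 ∈ Sat(AG a) = {0, 1, 2, 3, 4}, so the formula holds at 1.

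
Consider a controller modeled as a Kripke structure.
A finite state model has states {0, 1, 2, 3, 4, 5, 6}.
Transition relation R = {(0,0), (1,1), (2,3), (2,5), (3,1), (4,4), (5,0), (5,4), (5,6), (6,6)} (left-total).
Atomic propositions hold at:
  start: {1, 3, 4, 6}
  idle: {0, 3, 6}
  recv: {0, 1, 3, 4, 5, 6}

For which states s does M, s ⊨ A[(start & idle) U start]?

Sat(start & idle) = {3, 6}
A[(start & idle) U start]: least fixpoint, start Z0 = Sat(start) = {1, 3, 4, 6}, add states in Sat(start & idle) with every successor in Z. Already a fixed point.
Sat(A[(start & idle) U start]) = {1, 3, 4, 6}

{1, 3, 4, 6}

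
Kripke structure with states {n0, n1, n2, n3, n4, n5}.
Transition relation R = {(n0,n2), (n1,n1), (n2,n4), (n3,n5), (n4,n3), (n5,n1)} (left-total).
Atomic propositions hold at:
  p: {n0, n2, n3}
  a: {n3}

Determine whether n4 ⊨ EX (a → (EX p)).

No

Sat(EX p) = {s : some successor in {n0, n2, n3}} = {n0, n4}
Sat(a → (EX p)) = {n0, n1, n2, n4, n5}
Sat(EX (a → (EX p))) = {s : some successor in {n0, n1, n2, n4, n5}} = {n0, n1, n2, n3, n5}
n4 ∉ Sat(EX (a → (EX p))) = {n0, n1, n2, n3, n5}, so the formula does not hold at n4.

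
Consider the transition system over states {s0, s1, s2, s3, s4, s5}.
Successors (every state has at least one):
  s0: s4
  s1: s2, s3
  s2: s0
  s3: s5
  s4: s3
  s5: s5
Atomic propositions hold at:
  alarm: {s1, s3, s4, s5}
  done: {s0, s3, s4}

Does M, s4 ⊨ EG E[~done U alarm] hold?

Yes

Sat(~done) = {s1, s2, s5}
E[~done U alarm]: least fixpoint, start Z0 = Sat(alarm) = {s1, s3, s4, s5}, add states in Sat(~done) with some successor in Z. Already a fixed point.
Sat(E[~done U alarm]) = {s1, s3, s4, s5}
EG E[~done U alarm]: greatest fixpoint, start Z0 = {s1, s3, s4, s5}, keep only states in Sat with some successor in Z. Already a fixed point.
Sat(EG E[~done U alarm]) = {s1, s3, s4, s5}
s4 ∈ Sat(EG E[~done U alarm]) = {s1, s3, s4, s5}, so the formula holds at s4.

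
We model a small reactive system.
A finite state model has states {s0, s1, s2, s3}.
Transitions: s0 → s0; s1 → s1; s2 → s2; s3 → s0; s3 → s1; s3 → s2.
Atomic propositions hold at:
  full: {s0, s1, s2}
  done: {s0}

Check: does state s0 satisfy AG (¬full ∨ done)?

Sat(¬full) = {s3}
Sat(¬full ∨ done) = {s0, s3}
AG (¬full ∨ done): greatest fixpoint, start Z0 = {s0, s3}, keep only states in Sat with every successor in Z. Z1 = {s0}; fixed.
Sat(AG (¬full ∨ done)) = {s0}
s0 ∈ Sat(AG (¬full ∨ done)) = {s0}, so the formula holds at s0.

Yes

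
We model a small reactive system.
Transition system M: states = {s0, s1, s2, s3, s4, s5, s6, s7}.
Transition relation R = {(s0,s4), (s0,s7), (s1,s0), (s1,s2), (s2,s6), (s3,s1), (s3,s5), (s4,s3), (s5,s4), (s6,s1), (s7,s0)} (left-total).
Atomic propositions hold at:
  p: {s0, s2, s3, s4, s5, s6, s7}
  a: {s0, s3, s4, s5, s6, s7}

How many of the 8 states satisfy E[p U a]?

7

E[p U a]: least fixpoint, start Z0 = Sat(a) = {s0, s3, s4, s5, s6, s7}, add states in Sat(p) with some successor in Z. Z1 = {s0, s2, s3, s4, s5, s6, s7}; fixed.
Sat(E[p U a]) = {s0, s2, s3, s4, s5, s6, s7}
|Sat(E[p U a])| = |{s0, s2, s3, s4, s5, s6, s7}| = 7.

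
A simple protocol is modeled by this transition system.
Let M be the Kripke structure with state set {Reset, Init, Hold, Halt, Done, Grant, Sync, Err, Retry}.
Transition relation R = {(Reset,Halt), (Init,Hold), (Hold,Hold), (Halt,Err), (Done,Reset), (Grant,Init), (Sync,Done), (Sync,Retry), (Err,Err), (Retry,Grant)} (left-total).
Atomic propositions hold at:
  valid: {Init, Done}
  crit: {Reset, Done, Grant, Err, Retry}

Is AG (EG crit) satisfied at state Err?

Yes

EG crit: greatest fixpoint, start Z0 = {Reset, Done, Grant, Err, Retry}, keep only states in Sat with some successor in Z. Z1 = {Done, Err, Retry}; Z2 = {Err}; fixed.
Sat(EG crit) = {Err}
AG (EG crit): greatest fixpoint, start Z0 = {Err}, keep only states in Sat with every successor in Z. Already a fixed point.
Sat(AG (EG crit)) = {Err}
Err ∈ Sat(AG (EG crit)) = {Err}, so the formula holds at Err.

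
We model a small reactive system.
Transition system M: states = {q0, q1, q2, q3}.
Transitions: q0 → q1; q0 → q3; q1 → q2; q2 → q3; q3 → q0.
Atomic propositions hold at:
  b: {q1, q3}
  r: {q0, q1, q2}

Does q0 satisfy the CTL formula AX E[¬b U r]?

No

Sat(¬b) = {q0, q2}
E[¬b U r]: least fixpoint, start Z0 = Sat(r) = {q0, q1, q2}, add states in Sat(¬b) with some successor in Z. Already a fixed point.
Sat(E[¬b U r]) = {q0, q1, q2}
Sat(AX E[¬b U r]) = {s : every successor in {q0, q1, q2}} = {q1, q3}
q0 ∉ Sat(AX E[¬b U r]) = {q1, q3}, so the formula does not hold at q0.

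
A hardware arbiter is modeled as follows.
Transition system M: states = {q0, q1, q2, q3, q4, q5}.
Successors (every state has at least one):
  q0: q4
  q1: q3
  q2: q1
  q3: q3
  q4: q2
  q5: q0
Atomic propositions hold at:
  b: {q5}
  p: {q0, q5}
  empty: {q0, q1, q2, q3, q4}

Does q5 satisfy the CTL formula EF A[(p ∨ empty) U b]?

Yes

Sat(p ∨ empty) = {q0, q1, q2, q3, q4, q5}
A[(p ∨ empty) U b]: least fixpoint, start Z0 = Sat(b) = {q5}, add states in Sat(p ∨ empty) with every successor in Z. Already a fixed point.
Sat(A[(p ∨ empty) U b]) = {q5}
EF A[(p ∨ empty) U b]: least fixpoint, start Z0 = {q5}, add states with some successor in Z. Already a fixed point.
Sat(EF A[(p ∨ empty) U b]) = {q5}
q5 ∈ Sat(EF A[(p ∨ empty) U b]) = {q5}, so the formula holds at q5.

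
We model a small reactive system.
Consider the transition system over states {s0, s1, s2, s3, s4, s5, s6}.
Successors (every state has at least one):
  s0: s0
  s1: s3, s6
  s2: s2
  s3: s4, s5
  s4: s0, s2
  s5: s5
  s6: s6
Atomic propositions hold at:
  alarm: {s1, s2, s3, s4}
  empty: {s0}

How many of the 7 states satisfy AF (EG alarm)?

EG alarm: greatest fixpoint, start Z0 = {s1, s2, s3, s4}, keep only states in Sat with some successor in Z. Already a fixed point.
Sat(EG alarm) = {s1, s2, s3, s4}
AF (EG alarm): least fixpoint, start Z0 = {s1, s2, s3, s4}, add states with every successor in Z. Already a fixed point.
Sat(AF (EG alarm)) = {s1, s2, s3, s4}
|Sat(AF (EG alarm))| = |{s1, s2, s3, s4}| = 4.

4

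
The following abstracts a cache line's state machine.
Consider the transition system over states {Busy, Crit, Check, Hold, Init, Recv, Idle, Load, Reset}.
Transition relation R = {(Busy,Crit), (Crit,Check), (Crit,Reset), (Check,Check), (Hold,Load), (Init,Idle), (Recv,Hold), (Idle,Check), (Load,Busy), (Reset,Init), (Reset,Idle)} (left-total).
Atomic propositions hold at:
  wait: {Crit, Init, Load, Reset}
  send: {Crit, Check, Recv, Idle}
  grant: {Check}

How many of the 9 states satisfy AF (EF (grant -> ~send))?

Sat(~send) = {Busy, Hold, Init, Load, Reset}
Sat(grant -> ~send) = {Busy, Crit, Hold, Init, Recv, Idle, Load, Reset}
EF (grant -> ~send): least fixpoint, start Z0 = {Busy, Crit, Hold, Init, Recv, Idle, Load, Reset}, add states with some successor in Z. Already a fixed point.
Sat(EF (grant -> ~send)) = {Busy, Crit, Hold, Init, Recv, Idle, Load, Reset}
AF (EF (grant -> ~send)): least fixpoint, start Z0 = {Busy, Crit, Hold, Init, Recv, Idle, Load, Reset}, add states with every successor in Z. Already a fixed point.
Sat(AF (EF (grant -> ~send))) = {Busy, Crit, Hold, Init, Recv, Idle, Load, Reset}
|Sat(AF (EF (grant -> ~send)))| = |{Busy, Crit, Hold, Init, Recv, Idle, Load, Reset}| = 8.

8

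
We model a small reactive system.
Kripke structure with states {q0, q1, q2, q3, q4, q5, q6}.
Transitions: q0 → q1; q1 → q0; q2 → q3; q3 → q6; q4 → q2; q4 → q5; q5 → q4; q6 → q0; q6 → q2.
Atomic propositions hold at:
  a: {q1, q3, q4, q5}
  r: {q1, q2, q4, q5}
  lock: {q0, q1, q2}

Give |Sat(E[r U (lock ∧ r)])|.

4

Sat(lock ∧ r) = {q1, q2}
E[r U (lock ∧ r)]: least fixpoint, start Z0 = Sat((lock ∧ r)) = {q1, q2}, add states in Sat(r) with some successor in Z. Z1 = {q1, q2, q4}; Z2 = {q1, q2, q4, q5}; fixed.
Sat(E[r U (lock ∧ r)]) = {q1, q2, q4, q5}
|Sat(E[r U (lock ∧ r)])| = |{q1, q2, q4, q5}| = 4.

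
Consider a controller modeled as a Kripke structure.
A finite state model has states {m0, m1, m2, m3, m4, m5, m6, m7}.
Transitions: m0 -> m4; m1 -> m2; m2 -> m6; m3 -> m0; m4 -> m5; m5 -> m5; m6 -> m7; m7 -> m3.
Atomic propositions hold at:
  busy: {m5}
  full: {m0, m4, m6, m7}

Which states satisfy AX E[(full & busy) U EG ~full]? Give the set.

{m4, m5}

Sat(full & busy) = ∅
Sat(~full) = {m1, m2, m3, m5}
EG ~full: greatest fixpoint, start Z0 = {m1, m2, m3, m5}, keep only states in Sat with some successor in Z. Z1 = {m1, m5}; Z2 = {m5}; fixed.
Sat(EG ~full) = {m5}
E[(full & busy) U EG ~full]: least fixpoint, start Z0 = Sat(EG ~full) = {m5}, add states in Sat(full & busy) with some successor in Z. Already a fixed point.
Sat(E[(full & busy) U EG ~full]) = {m5}
Sat(AX E[(full & busy) U EG ~full]) = {s : every successor in {m5}} = {m4, m5}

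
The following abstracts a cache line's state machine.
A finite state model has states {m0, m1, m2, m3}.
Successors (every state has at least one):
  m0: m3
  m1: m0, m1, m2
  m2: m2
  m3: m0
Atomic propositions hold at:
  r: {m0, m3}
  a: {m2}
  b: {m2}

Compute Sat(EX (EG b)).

{m1, m2}

EG b: greatest fixpoint, start Z0 = {m2}, keep only states in Sat with some successor in Z. Already a fixed point.
Sat(EG b) = {m2}
Sat(EX (EG b)) = {s : some successor in {m2}} = {m1, m2}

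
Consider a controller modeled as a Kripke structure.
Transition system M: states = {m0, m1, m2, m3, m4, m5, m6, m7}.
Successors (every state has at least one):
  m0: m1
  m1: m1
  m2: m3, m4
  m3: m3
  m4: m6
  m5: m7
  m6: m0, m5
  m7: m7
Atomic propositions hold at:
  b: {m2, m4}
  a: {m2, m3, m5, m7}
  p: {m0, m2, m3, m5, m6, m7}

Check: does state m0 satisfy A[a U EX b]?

Sat(EX b) = {s : some successor in {m2, m4}} = {m2}
A[a U EX b]: least fixpoint, start Z0 = Sat(EX b) = {m2}, add states in Sat(a) with every successor in Z. Already a fixed point.
Sat(A[a U EX b]) = {m2}
m0 ∉ Sat(A[a U EX b]) = {m2}, so the formula does not hold at m0.

No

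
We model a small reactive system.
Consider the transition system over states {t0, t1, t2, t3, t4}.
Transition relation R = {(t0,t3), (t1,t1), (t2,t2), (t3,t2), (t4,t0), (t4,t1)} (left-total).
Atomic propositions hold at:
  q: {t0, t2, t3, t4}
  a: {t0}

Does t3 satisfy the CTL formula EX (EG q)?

EG q: greatest fixpoint, start Z0 = {t0, t2, t3, t4}, keep only states in Sat with some successor in Z. Already a fixed point.
Sat(EG q) = {t0, t2, t3, t4}
Sat(EX (EG q)) = {s : some successor in {t0, t2, t3, t4}} = {t0, t2, t3, t4}
t3 ∈ Sat(EX (EG q)) = {t0, t2, t3, t4}, so the formula holds at t3.

Yes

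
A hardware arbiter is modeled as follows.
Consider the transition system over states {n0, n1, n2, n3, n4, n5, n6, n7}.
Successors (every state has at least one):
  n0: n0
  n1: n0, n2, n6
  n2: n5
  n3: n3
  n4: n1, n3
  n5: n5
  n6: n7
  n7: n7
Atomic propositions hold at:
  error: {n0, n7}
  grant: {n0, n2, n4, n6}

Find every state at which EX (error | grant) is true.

{n0, n1, n6, n7}

Sat(error | grant) = {n0, n2, n4, n6, n7}
Sat(EX (error | grant)) = {s : some successor in {n0, n2, n4, n6, n7}} = {n0, n1, n6, n7}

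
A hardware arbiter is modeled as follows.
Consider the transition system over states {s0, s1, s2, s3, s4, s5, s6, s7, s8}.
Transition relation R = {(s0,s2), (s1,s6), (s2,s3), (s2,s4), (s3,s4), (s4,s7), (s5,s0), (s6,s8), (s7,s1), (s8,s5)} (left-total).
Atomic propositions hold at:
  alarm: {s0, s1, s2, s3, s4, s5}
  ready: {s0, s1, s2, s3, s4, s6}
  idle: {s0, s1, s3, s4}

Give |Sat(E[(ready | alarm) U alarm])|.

Sat(ready | alarm) = {s0, s1, s2, s3, s4, s5, s6}
E[(ready | alarm) U alarm]: least fixpoint, start Z0 = Sat(alarm) = {s0, s1, s2, s3, s4, s5}, add states in Sat(ready | alarm) with some successor in Z. Already a fixed point.
Sat(E[(ready | alarm) U alarm]) = {s0, s1, s2, s3, s4, s5}
|Sat(E[(ready | alarm) U alarm])| = |{s0, s1, s2, s3, s4, s5}| = 6.

6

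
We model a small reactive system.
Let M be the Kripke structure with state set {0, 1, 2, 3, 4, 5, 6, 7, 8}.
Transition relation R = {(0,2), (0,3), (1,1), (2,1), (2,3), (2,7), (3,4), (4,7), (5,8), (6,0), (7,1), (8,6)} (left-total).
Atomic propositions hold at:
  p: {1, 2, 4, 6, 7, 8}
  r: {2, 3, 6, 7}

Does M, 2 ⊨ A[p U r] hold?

Yes

A[p U r]: least fixpoint, start Z0 = Sat(r) = {2, 3, 6, 7}, add states in Sat(p) with every successor in Z. Z1 = {2, 3, 4, 6, 7, 8}; fixed.
Sat(A[p U r]) = {2, 3, 4, 6, 7, 8}
2 ∈ Sat(A[p U r]) = {2, 3, 4, 6, 7, 8}, so the formula holds at 2.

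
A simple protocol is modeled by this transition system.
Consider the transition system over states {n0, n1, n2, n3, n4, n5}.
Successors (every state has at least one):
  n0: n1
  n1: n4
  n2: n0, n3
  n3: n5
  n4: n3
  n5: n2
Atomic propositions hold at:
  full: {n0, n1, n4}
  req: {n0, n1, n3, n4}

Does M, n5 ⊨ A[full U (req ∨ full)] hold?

Sat(req ∨ full) = {n0, n1, n3, n4}
A[full U (req ∨ full)]: least fixpoint, start Z0 = Sat((req ∨ full)) = {n0, n1, n3, n4}, add states in Sat(full) with every successor in Z. Already a fixed point.
Sat(A[full U (req ∨ full)]) = {n0, n1, n3, n4}
n5 ∉ Sat(A[full U (req ∨ full)]) = {n0, n1, n3, n4}, so the formula does not hold at n5.

No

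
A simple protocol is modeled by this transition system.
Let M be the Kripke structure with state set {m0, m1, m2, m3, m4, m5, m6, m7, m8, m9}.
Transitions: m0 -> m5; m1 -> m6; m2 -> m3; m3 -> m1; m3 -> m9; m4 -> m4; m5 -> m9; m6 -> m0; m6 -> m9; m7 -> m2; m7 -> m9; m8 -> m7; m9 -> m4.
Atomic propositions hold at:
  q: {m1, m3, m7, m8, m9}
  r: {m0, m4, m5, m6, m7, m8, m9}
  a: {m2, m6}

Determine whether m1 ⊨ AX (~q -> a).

Yes

Sat(~q) = {m0, m2, m4, m5, m6}
Sat(~q -> a) = {m1, m2, m3, m6, m7, m8, m9}
Sat(AX (~q -> a)) = {s : every successor in {m1, m2, m3, m6, m7, m8, m9}} = {m1, m2, m3, m5, m7, m8}
m1 ∈ Sat(AX (~q -> a)) = {m1, m2, m3, m5, m7, m8}, so the formula holds at m1.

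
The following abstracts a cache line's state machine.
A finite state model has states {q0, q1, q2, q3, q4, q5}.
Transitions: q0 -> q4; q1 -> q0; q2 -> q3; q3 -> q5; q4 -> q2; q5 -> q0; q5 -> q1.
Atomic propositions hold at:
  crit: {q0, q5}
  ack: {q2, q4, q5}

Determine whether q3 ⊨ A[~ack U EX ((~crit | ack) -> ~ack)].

Sat(~ack) = {q0, q1, q3}
Sat(~crit) = {q1, q2, q3, q4}
Sat(~crit | ack) = {q1, q2, q3, q4, q5}
Sat((~crit | ack) -> ~ack) = {q0, q1, q3}
Sat(EX ((~crit | ack) -> ~ack)) = {s : some successor in {q0, q1, q3}} = {q1, q2, q5}
A[~ack U EX ((~crit | ack) -> ~ack)]: least fixpoint, start Z0 = Sat(EX ((~crit | ack) -> ~ack)) = {q1, q2, q5}, add states in Sat(~ack) with every successor in Z. Z1 = {q1, q2, q3, q5}; fixed.
Sat(A[~ack U EX ((~crit | ack) -> ~ack)]) = {q1, q2, q3, q5}
q3 ∈ Sat(A[~ack U EX ((~crit | ack) -> ~ack)]) = {q1, q2, q3, q5}, so the formula holds at q3.

Yes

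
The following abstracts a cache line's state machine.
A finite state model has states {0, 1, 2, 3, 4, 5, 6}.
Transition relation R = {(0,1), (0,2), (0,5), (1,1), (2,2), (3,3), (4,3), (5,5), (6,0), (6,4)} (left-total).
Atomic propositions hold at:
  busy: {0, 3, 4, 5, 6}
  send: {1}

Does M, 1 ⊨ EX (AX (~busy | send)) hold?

Yes

Sat(~busy) = {1, 2}
Sat(~busy | send) = {1, 2}
Sat(AX (~busy | send)) = {s : every successor in {1, 2}} = {1, 2}
Sat(EX (AX (~busy | send))) = {s : some successor in {1, 2}} = {0, 1, 2}
1 ∈ Sat(EX (AX (~busy | send))) = {0, 1, 2}, so the formula holds at 1.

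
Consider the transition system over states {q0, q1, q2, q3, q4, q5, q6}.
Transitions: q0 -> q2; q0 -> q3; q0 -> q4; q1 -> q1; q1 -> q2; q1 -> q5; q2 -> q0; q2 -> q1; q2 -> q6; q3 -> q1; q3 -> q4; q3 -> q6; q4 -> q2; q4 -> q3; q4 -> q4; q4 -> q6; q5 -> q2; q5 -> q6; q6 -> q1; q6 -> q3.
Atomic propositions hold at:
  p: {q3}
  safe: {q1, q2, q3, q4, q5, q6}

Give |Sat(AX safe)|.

Sat(AX safe) = {s : every successor in {q1, q2, q3, q4, q5, q6}} = {q0, q1, q3, q4, q5, q6}
|Sat(AX safe)| = |{q0, q1, q3, q4, q5, q6}| = 6.

6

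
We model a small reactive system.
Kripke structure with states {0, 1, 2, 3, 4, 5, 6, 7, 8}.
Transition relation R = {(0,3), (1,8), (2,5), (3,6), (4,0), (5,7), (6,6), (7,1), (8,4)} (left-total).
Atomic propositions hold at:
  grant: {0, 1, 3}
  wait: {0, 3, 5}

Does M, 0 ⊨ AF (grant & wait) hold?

Yes

Sat(grant & wait) = {0, 3}
AF (grant & wait): least fixpoint, start Z0 = {0, 3}, add states with every successor in Z. Z1 = {0, 3, 4}; Z2 = {0, 3, 4, 8}; Z3 = {0, 1, 3, 4, 8}; Z4 = {0, 1, 3, 4, 7, 8}; Z5 = {0, 1, 3, 4, 5, 7, 8}; Z6 = {0, 1, 2, 3, 4, 5, 7, 8}; fixed.
Sat(AF (grant & wait)) = {0, 1, 2, 3, 4, 5, 7, 8}
0 ∈ Sat(AF (grant & wait)) = {0, 1, 2, 3, 4, 5, 7, 8}, so the formula holds at 0.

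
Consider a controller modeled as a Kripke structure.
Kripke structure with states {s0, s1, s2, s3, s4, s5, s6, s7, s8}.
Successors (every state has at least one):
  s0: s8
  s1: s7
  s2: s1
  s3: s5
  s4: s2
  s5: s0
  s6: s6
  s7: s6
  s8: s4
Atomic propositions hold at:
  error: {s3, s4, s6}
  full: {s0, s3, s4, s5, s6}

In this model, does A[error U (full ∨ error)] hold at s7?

No

Sat(full ∨ error) = {s0, s3, s4, s5, s6}
A[error U (full ∨ error)]: least fixpoint, start Z0 = Sat((full ∨ error)) = {s0, s3, s4, s5, s6}, add states in Sat(error) with every successor in Z. Already a fixed point.
Sat(A[error U (full ∨ error)]) = {s0, s3, s4, s5, s6}
s7 ∉ Sat(A[error U (full ∨ error)]) = {s0, s3, s4, s5, s6}, so the formula does not hold at s7.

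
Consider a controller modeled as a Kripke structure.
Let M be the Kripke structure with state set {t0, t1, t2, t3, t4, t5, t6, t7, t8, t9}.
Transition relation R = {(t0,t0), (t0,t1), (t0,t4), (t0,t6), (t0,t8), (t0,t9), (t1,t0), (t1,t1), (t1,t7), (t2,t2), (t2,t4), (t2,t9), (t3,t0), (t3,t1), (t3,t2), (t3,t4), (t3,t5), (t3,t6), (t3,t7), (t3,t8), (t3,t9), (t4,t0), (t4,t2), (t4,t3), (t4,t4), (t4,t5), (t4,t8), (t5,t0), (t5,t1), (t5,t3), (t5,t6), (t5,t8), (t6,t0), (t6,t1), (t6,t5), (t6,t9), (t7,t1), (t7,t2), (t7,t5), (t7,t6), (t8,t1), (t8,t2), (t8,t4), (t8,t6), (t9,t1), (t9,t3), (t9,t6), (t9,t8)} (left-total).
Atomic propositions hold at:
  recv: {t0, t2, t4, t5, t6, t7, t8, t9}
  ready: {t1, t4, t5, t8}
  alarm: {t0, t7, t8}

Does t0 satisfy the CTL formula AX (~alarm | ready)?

No

Sat(~alarm) = {t1, t2, t3, t4, t5, t6, t9}
Sat(~alarm | ready) = {t1, t2, t3, t4, t5, t6, t8, t9}
Sat(AX (~alarm | ready)) = {s : every successor in {t1, t2, t3, t4, t5, t6, t8, t9}} = {t2, t7, t8, t9}
t0 ∉ Sat(AX (~alarm | ready)) = {t2, t7, t8, t9}, so the formula does not hold at t0.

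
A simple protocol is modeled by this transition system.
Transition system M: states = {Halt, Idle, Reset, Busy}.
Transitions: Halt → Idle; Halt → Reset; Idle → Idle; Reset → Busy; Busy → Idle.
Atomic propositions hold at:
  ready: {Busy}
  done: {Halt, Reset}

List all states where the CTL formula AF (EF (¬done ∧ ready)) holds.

Sat(¬done) = {Idle, Busy}
Sat(¬done ∧ ready) = {Busy}
EF (¬done ∧ ready): least fixpoint, start Z0 = {Busy}, add states with some successor in Z. Z1 = {Reset, Busy}; Z2 = {Halt, Reset, Busy}; fixed.
Sat(EF (¬done ∧ ready)) = {Halt, Reset, Busy}
AF (EF (¬done ∧ ready)): least fixpoint, start Z0 = {Halt, Reset, Busy}, add states with every successor in Z. Already a fixed point.
Sat(AF (EF (¬done ∧ ready))) = {Halt, Reset, Busy}

{Halt, Reset, Busy}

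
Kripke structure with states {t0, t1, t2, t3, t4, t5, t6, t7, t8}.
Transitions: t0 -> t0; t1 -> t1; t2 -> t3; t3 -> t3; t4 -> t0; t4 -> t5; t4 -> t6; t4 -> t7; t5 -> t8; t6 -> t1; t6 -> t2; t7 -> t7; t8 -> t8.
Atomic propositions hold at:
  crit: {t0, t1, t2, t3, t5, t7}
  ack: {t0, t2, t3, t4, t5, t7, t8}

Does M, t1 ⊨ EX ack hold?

No

Sat(EX ack) = {s : some successor in {t0, t2, t3, t4, t5, t7, t8}} = {t0, t2, t3, t4, t5, t6, t7, t8}
t1 ∉ Sat(EX ack) = {t0, t2, t3, t4, t5, t6, t7, t8}, so the formula does not hold at t1.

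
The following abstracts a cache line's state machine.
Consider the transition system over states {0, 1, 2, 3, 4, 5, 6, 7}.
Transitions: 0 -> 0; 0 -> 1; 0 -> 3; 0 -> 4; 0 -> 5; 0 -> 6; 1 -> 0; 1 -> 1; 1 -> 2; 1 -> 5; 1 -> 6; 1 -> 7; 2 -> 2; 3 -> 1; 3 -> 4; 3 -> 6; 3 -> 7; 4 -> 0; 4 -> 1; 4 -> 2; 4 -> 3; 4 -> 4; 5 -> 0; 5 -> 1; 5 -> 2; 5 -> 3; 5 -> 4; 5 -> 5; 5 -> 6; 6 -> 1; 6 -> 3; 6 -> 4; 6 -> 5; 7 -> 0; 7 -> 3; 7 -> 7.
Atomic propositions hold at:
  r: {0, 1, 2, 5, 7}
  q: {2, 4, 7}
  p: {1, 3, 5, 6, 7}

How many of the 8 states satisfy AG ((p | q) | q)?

Sat(p | q) = {1, 2, 3, 4, 5, 6, 7}
Sat((p | q) | q) = {1, 2, 3, 4, 5, 6, 7}
AG ((p | q) | q): greatest fixpoint, start Z0 = {1, 2, 3, 4, 5, 6, 7}, keep only states in Sat with every successor in Z. Z1 = {2, 3, 6}; Z2 = {2}; fixed.
Sat(AG ((p | q) | q)) = {2}
|Sat(AG ((p | q) | q))| = |{2}| = 1.

1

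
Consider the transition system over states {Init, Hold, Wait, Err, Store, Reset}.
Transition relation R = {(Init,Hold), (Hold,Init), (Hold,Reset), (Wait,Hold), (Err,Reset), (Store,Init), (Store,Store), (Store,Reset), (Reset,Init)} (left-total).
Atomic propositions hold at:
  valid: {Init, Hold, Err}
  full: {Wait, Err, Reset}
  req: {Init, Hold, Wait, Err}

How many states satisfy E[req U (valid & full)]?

1

Sat(valid & full) = {Err}
E[req U (valid & full)]: least fixpoint, start Z0 = Sat((valid & full)) = {Err}, add states in Sat(req) with some successor in Z. Already a fixed point.
Sat(E[req U (valid & full)]) = {Err}
|Sat(E[req U (valid & full)])| = |{Err}| = 1.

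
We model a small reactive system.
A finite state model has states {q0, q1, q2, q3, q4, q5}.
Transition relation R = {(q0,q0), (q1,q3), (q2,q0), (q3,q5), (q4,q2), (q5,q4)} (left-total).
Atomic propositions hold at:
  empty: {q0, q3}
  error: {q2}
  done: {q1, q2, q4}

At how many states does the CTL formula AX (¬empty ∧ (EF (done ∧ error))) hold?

Sat(¬empty) = {q1, q2, q4, q5}
Sat(done ∧ error) = {q2}
EF (done ∧ error): least fixpoint, start Z0 = {q2}, add states with some successor in Z. Z1 = {q2, q4}; Z2 = {q2, q4, q5}; Z3 = {q2, q3, q4, q5}; Z4 = {q1, q2, q3, q4, q5}; fixed.
Sat(EF (done ∧ error)) = {q1, q2, q3, q4, q5}
Sat(¬empty ∧ (EF (done ∧ error))) = {q1, q2, q4, q5}
Sat(AX (¬empty ∧ (EF (done ∧ error)))) = {s : every successor in {q1, q2, q4, q5}} = {q3, q4, q5}
|Sat(AX (¬empty ∧ (EF (done ∧ error))))| = |{q3, q4, q5}| = 3.

3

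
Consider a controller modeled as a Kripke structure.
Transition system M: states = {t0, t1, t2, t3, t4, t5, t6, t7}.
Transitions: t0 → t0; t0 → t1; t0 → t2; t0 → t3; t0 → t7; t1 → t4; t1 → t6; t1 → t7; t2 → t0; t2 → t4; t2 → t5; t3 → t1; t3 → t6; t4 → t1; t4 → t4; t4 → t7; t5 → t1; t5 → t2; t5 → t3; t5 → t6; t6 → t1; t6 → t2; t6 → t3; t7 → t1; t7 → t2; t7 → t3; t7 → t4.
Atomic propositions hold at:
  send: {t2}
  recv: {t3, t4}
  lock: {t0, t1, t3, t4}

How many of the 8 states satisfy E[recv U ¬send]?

Sat(¬send) = {t0, t1, t3, t4, t5, t6, t7}
E[recv U ¬send]: least fixpoint, start Z0 = Sat(¬send) = {t0, t1, t3, t4, t5, t6, t7}, add states in Sat(recv) with some successor in Z. Already a fixed point.
Sat(E[recv U ¬send]) = {t0, t1, t3, t4, t5, t6, t7}
|Sat(E[recv U ¬send])| = |{t0, t1, t3, t4, t5, t6, t7}| = 7.

7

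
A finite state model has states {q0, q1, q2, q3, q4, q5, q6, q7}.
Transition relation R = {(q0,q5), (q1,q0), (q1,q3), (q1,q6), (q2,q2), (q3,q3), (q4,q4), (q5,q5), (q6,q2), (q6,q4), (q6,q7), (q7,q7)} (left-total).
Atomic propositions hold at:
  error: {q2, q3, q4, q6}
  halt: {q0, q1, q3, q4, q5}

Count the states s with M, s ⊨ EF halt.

EF halt: least fixpoint, start Z0 = {q0, q1, q3, q4, q5}, add states with some successor in Z. Z1 = {q0, q1, q3, q4, q5, q6}; fixed.
Sat(EF halt) = {q0, q1, q3, q4, q5, q6}
|Sat(EF halt)| = |{q0, q1, q3, q4, q5, q6}| = 6.

6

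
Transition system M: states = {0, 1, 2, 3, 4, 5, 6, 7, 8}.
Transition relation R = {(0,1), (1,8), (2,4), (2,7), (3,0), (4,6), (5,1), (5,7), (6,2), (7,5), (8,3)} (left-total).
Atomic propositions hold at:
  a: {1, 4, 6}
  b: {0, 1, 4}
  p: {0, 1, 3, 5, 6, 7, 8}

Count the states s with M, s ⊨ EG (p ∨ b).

6

Sat(p ∨ b) = {0, 1, 3, 4, 5, 6, 7, 8}
EG (p ∨ b): greatest fixpoint, start Z0 = {0, 1, 3, 4, 5, 6, 7, 8}, keep only states in Sat with some successor in Z. Z1 = {0, 1, 3, 4, 5, 7, 8}; Z2 = {0, 1, 3, 5, 7, 8}; fixed.
Sat(EG (p ∨ b)) = {0, 1, 3, 5, 7, 8}
|Sat(EG (p ∨ b))| = |{0, 1, 3, 5, 7, 8}| = 6.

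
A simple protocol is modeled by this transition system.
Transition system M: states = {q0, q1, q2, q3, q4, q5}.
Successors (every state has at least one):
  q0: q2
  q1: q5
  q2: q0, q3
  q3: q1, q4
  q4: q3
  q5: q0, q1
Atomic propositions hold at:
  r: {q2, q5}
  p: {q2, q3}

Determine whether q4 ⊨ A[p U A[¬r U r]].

No

Sat(¬r) = {q0, q1, q3, q4}
A[¬r U r]: least fixpoint, start Z0 = Sat(r) = {q2, q5}, add states in Sat(¬r) with every successor in Z. Z1 = {q0, q1, q2, q5}; fixed.
Sat(A[¬r U r]) = {q0, q1, q2, q5}
A[p U A[¬r U r]]: least fixpoint, start Z0 = Sat(A[¬r U r]) = {q0, q1, q2, q5}, add states in Sat(p) with every successor in Z. Already a fixed point.
Sat(A[p U A[¬r U r]]) = {q0, q1, q2, q5}
q4 ∉ Sat(A[p U A[¬r U r]]) = {q0, q1, q2, q5}, so the formula does not hold at q4.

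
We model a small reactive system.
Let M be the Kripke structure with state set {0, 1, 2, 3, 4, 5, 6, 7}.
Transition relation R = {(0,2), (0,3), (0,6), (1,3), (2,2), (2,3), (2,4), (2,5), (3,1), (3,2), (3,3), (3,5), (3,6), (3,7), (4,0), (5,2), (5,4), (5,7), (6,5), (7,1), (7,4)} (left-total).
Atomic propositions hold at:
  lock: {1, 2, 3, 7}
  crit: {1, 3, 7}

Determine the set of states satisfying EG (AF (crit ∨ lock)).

{1, 2, 3, 7}

Sat(crit ∨ lock) = {1, 2, 3, 7}
AF (crit ∨ lock): least fixpoint, start Z0 = {1, 2, 3, 7}, add states with every successor in Z. Already a fixed point.
Sat(AF (crit ∨ lock)) = {1, 2, 3, 7}
EG (AF (crit ∨ lock)): greatest fixpoint, start Z0 = {1, 2, 3, 7}, keep only states in Sat with some successor in Z. Already a fixed point.
Sat(EG (AF (crit ∨ lock))) = {1, 2, 3, 7}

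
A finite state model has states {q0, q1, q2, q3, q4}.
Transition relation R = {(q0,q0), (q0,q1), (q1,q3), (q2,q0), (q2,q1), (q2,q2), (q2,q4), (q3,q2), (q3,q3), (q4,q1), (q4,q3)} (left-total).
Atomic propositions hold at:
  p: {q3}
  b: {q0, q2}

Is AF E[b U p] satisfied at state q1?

E[b U p]: least fixpoint, start Z0 = Sat(p) = {q3}, add states in Sat(b) with some successor in Z. Already a fixed point.
Sat(E[b U p]) = {q3}
AF E[b U p]: least fixpoint, start Z0 = {q3}, add states with every successor in Z. Z1 = {q1, q3}; Z2 = {q1, q3, q4}; fixed.
Sat(AF E[b U p]) = {q1, q3, q4}
q1 ∈ Sat(AF E[b U p]) = {q1, q3, q4}, so the formula holds at q1.

Yes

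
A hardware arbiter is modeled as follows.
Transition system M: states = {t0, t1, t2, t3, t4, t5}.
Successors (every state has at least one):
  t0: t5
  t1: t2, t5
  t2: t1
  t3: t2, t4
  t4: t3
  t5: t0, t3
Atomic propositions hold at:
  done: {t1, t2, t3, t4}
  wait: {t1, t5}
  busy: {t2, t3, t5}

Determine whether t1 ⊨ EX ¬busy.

Sat(¬busy) = {t0, t1, t4}
Sat(EX ¬busy) = {s : some successor in {t0, t1, t4}} = {t2, t3, t5}
t1 ∉ Sat(EX ¬busy) = {t2, t3, t5}, so the formula does not hold at t1.

No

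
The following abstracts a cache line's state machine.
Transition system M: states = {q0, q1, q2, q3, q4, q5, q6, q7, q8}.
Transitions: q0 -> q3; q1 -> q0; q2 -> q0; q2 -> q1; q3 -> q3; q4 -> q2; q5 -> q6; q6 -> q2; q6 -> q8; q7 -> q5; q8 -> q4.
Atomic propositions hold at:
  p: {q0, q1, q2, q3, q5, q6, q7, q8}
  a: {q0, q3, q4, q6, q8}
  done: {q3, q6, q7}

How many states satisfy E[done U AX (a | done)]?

Sat(a | done) = {q0, q3, q4, q6, q7, q8}
Sat(AX (a | done)) = {s : every successor in {q0, q3, q4, q6, q7, q8}} = {q0, q1, q3, q5, q8}
E[done U AX (a | done)]: least fixpoint, start Z0 = Sat(AX (a | done)) = {q0, q1, q3, q5, q8}, add states in Sat(done) with some successor in Z. Z1 = {q0, q1, q3, q5, q6, q7, q8}; fixed.
Sat(E[done U AX (a | done)]) = {q0, q1, q3, q5, q6, q7, q8}
|Sat(E[done U AX (a | done)])| = |{q0, q1, q3, q5, q6, q7, q8}| = 7.

7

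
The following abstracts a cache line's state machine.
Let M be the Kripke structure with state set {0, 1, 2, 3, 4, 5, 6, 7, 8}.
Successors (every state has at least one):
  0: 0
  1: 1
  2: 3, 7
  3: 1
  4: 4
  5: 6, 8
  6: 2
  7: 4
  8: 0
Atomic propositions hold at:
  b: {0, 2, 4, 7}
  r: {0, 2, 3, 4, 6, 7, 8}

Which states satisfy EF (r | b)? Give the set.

Sat(r | b) = {0, 2, 3, 4, 6, 7, 8}
EF (r | b): least fixpoint, start Z0 = {0, 2, 3, 4, 6, 7, 8}, add states with some successor in Z. Z1 = {0, 2, 3, 4, 5, 6, 7, 8}; fixed.
Sat(EF (r | b)) = {0, 2, 3, 4, 5, 6, 7, 8}

{0, 2, 3, 4, 5, 6, 7, 8}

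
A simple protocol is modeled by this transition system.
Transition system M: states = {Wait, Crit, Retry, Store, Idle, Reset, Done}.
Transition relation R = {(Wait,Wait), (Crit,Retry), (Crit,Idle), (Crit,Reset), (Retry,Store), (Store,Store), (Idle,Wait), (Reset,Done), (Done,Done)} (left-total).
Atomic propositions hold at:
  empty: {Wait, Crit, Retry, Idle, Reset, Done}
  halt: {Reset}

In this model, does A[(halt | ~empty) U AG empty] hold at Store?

Sat(~empty) = {Store}
Sat(halt | ~empty) = {Store, Reset}
AG empty: greatest fixpoint, start Z0 = {Wait, Crit, Retry, Idle, Reset, Done}, keep only states in Sat with every successor in Z. Z1 = {Wait, Crit, Idle, Reset, Done}; Z2 = {Wait, Idle, Reset, Done}; fixed.
Sat(AG empty) = {Wait, Idle, Reset, Done}
A[(halt | ~empty) U AG empty]: least fixpoint, start Z0 = Sat(AG empty) = {Wait, Idle, Reset, Done}, add states in Sat(halt | ~empty) with every successor in Z. Already a fixed point.
Sat(A[(halt | ~empty) U AG empty]) = {Wait, Idle, Reset, Done}
Store ∉ Sat(A[(halt | ~empty) U AG empty]) = {Wait, Idle, Reset, Done}, so the formula does not hold at Store.

No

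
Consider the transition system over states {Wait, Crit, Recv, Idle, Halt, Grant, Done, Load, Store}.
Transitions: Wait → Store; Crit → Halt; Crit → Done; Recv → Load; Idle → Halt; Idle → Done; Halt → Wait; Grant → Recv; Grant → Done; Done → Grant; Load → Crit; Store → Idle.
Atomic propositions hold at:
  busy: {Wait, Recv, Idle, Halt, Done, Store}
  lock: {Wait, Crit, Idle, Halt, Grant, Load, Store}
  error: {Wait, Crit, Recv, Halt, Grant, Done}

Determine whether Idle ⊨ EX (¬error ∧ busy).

Sat(¬error) = {Idle, Load, Store}
Sat(¬error ∧ busy) = {Idle, Store}
Sat(EX (¬error ∧ busy)) = {s : some successor in {Idle, Store}} = {Wait, Store}
Idle ∉ Sat(EX (¬error ∧ busy)) = {Wait, Store}, so the formula does not hold at Idle.

No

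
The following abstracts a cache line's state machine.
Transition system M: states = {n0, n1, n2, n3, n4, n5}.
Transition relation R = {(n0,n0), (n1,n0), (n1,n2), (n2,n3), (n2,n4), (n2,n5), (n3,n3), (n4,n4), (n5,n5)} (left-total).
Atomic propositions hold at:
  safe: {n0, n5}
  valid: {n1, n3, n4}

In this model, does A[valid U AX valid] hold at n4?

Sat(AX valid) = {s : every successor in {n1, n3, n4}} = {n3, n4}
A[valid U AX valid]: least fixpoint, start Z0 = Sat(AX valid) = {n3, n4}, add states in Sat(valid) with every successor in Z. Already a fixed point.
Sat(A[valid U AX valid]) = {n3, n4}
n4 ∈ Sat(A[valid U AX valid]) = {n3, n4}, so the formula holds at n4.

Yes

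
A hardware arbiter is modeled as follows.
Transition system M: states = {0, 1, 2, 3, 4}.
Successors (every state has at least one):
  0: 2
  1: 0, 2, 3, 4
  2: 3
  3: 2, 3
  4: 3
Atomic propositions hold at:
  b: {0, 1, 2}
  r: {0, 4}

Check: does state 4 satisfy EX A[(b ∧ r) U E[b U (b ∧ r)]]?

No

Sat(b ∧ r) = {0}
E[b U (b ∧ r)]: least fixpoint, start Z0 = Sat((b ∧ r)) = {0}, add states in Sat(b) with some successor in Z. Z1 = {0, 1}; fixed.
Sat(E[b U (b ∧ r)]) = {0, 1}
A[(b ∧ r) U E[b U (b ∧ r)]]: least fixpoint, start Z0 = Sat(E[b U (b ∧ r)]) = {0, 1}, add states in Sat(b ∧ r) with every successor in Z. Already a fixed point.
Sat(A[(b ∧ r) U E[b U (b ∧ r)]]) = {0, 1}
Sat(EX A[(b ∧ r) U E[b U (b ∧ r)]]) = {s : some successor in {0, 1}} = {1}
4 ∉ Sat(EX A[(b ∧ r) U E[b U (b ∧ r)]]) = {1}, so the formula does not hold at 4.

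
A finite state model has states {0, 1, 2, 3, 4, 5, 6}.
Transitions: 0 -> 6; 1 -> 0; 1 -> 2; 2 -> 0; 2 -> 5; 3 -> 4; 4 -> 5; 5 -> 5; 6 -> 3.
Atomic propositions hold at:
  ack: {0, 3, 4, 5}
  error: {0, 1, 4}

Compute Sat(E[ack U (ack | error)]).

Sat(ack | error) = {0, 1, 3, 4, 5}
E[ack U (ack | error)]: least fixpoint, start Z0 = Sat((ack | error)) = {0, 1, 3, 4, 5}, add states in Sat(ack) with some successor in Z. Already a fixed point.
Sat(E[ack U (ack | error)]) = {0, 1, 3, 4, 5}

{0, 1, 3, 4, 5}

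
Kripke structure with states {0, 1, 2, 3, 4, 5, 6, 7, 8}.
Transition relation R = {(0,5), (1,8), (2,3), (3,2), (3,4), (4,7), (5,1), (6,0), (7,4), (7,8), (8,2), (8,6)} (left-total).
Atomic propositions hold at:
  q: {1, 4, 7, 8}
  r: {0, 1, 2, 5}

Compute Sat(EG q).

EG q: greatest fixpoint, start Z0 = {1, 4, 7, 8}, keep only states in Sat with some successor in Z. Z1 = {1, 4, 7}; Z2 = {4, 7}; fixed.
Sat(EG q) = {4, 7}

{4, 7}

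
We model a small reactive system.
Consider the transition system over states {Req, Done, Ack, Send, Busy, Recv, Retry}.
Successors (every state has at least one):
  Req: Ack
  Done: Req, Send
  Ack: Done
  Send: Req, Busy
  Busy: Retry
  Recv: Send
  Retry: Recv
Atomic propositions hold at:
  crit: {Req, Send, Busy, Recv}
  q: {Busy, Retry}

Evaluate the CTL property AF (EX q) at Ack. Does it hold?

No

Sat(EX q) = {s : some successor in {Busy, Retry}} = {Send, Busy}
AF (EX q): least fixpoint, start Z0 = {Send, Busy}, add states with every successor in Z. Z1 = {Send, Busy, Recv}; Z2 = {Send, Busy, Recv, Retry}; fixed.
Sat(AF (EX q)) = {Send, Busy, Recv, Retry}
Ack ∉ Sat(AF (EX q)) = {Send, Busy, Recv, Retry}, so the formula does not hold at Ack.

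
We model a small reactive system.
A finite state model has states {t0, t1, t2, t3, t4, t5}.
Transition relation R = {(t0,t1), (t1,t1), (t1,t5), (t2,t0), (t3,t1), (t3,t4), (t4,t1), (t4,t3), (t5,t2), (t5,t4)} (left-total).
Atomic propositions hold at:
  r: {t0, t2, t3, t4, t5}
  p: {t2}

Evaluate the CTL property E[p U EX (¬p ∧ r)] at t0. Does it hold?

No

Sat(¬p) = {t0, t1, t3, t4, t5}
Sat(¬p ∧ r) = {t0, t3, t4, t5}
Sat(EX (¬p ∧ r)) = {s : some successor in {t0, t3, t4, t5}} = {t1, t2, t3, t4, t5}
E[p U EX (¬p ∧ r)]: least fixpoint, start Z0 = Sat(EX (¬p ∧ r)) = {t1, t2, t3, t4, t5}, add states in Sat(p) with some successor in Z. Already a fixed point.
Sat(E[p U EX (¬p ∧ r)]) = {t1, t2, t3, t4, t5}
t0 ∉ Sat(E[p U EX (¬p ∧ r)]) = {t1, t2, t3, t4, t5}, so the formula does not hold at t0.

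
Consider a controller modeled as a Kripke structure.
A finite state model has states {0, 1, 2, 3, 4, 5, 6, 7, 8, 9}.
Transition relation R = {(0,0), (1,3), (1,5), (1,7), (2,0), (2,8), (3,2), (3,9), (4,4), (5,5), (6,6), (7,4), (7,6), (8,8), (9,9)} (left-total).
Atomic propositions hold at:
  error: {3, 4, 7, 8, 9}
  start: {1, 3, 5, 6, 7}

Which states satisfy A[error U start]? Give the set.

{1, 3, 5, 6, 7}

A[error U start]: least fixpoint, start Z0 = Sat(start) = {1, 3, 5, 6, 7}, add states in Sat(error) with every successor in Z. Already a fixed point.
Sat(A[error U start]) = {1, 3, 5, 6, 7}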